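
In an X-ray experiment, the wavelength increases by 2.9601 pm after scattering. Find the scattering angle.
102.71°

From the Compton formula Δλ = λ_C(1 - cos θ), we can solve for θ:

cos θ = 1 - Δλ/λ_C

Given:
- Δλ = 2.9601 pm
- λ_C = h/(m_e·c) ≈ 2.42631024 pm

cos θ = 1 - 2.9601/2.42631024
cos θ = 1 - 1.220001
cos θ = -0.220001

θ = arccos(-0.220001)
θ = 102.71°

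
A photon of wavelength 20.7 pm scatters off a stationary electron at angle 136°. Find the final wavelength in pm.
24.8717 pm

Using the Compton scattering formula:
λ' = λ + Δλ = λ + λ_C(1 - cos θ)

Given:
- Initial wavelength λ = 20.7 pm
- Scattering angle θ = 136°
- Compton wavelength λ_C ≈ 2.4263 pm

Calculate the shift:
Δλ = 2.4263 × (1 - cos(136°))
Δλ = 2.4263 × 1.7193
Δλ = 4.1717 pm

Final wavelength:
λ' = 20.7 + 4.1717 = 24.8717 pm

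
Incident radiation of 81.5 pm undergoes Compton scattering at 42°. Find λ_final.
82.1232 pm

Using the Compton scattering formula:
λ' = λ + Δλ = λ + λ_C(1 - cos θ)

Given:
- Initial wavelength λ = 81.5 pm
- Scattering angle θ = 42°
- Compton wavelength λ_C ≈ 2.4263 pm

Calculate the shift:
Δλ = 2.4263 × (1 - cos(42°))
Δλ = 2.4263 × 0.2569
Δλ = 0.6232 pm

Final wavelength:
λ' = 81.5 + 0.6232 = 82.1232 pm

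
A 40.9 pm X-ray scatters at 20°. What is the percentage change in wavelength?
0.3578%

Calculate the Compton shift:
Δλ = λ_C(1 - cos(20°))
Δλ = 2.4263 × (1 - cos(20°))
Δλ = 2.4263 × 0.0603
Δλ = 0.1463 pm

Percentage change:
(Δλ/λ₀) × 100 = (0.1463/40.9) × 100
= 0.3578%

(Intermediate values are shown rounded; full precision is carried through to the final answer.)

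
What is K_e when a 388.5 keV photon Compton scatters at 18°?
13.9377 keV

By energy conservation: K_e = E_initial - E_final

First find the scattered photon energy:
Initial wavelength: λ = hc/E = 3.1914 pm
Compton shift: Δλ = λ_C(1 - cos(18°)) = 0.1188 pm
Final wavelength: λ' = 3.1914 + 0.1188 = 3.3101 pm
Final photon energy: E' = hc/λ' = 374.5623 keV

Electron kinetic energy:
K_e = E - E' = 388.5000 - 374.5623 = 13.9377 keV

(Intermediate values are shown rounded; full precision is carried through to the final answer.)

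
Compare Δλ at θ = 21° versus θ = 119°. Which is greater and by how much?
119° produces the larger shift by a factor of 22.355

Calculate both shifts using Δλ = λ_C(1 - cos θ):

For θ₁ = 21°:
Δλ₁ = 2.4263 × (1 - cos(21°))
Δλ₁ = 2.4263 × 0.0664
Δλ₁ = 0.1612 pm

For θ₂ = 119°:
Δλ₂ = 2.4263 × (1 - cos(119°))
Δλ₂ = 2.4263 × 1.4848
Δλ₂ = 3.6026 pm

The 119° angle produces the larger shift.
Ratio: 3.6026/0.1612 = 22.355

(Intermediate values are shown rounded; full precision is carried through to the final answer.)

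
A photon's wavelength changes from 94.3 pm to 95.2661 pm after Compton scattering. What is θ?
53.00°

First find the wavelength shift:
Δλ = λ' - λ = 95.2661 - 94.3 = 0.9661 pm

Using Δλ = λ_C(1 - cos θ), with λ_C = h/(m_e·c) ≈ 2.42631024 pm:
cos θ = 1 - Δλ/λ_C
cos θ = 1 - 0.9661/2.42631024
cos θ = 0.601823

θ = arccos(0.601823)
θ = 53.00°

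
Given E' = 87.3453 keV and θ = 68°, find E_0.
97.8000 keV

Convert final energy to wavelength (hc ≈ 1239.842 keV·pm):
λ' = hc/E' = 1239.842 / 87.3453 = 14.1947 pm

Calculate the Compton shift:
Δλ = λ_C(1 - cos(68°))
Δλ = 2.4263 × (1 - cos(68°))
Δλ = 1.5174 pm

Initial wavelength:
λ = λ' - Δλ = 14.1947 - 1.5174 = 12.6773 pm

Initial energy:
E = hc/λ = 1239.842 / 12.6773 = 97.8000 keV

(Intermediate values are shown rounded; full precision is carried through to the final answer.)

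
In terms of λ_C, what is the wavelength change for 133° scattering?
1.6820 λ_C

The Compton shift formula is:
Δλ = λ_C(1 - cos θ)

Dividing both sides by λ_C:
Δλ/λ_C = 1 - cos θ

For θ = 133°:
Δλ/λ_C = 1 - cos(133°)
Δλ/λ_C = 1 - -0.6820
Δλ/λ_C = 1.6820

This means the shift is 1.6820 × λ_C = 4.0810 pm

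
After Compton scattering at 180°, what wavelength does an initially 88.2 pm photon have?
93.0526 pm

Using the Compton formula: λ' = λ + λ_C(1 − cos θ)

For θ = 180°, cos θ = -1 (exact) = -1.0000, so:
1 − cos 180° = 1 − (-1) = 2.0000

Δλ = λ_C × 2.0000 = 2.4263 × 2.0000 = 4.8526 pm

λ' = 88.2 + 4.8526 = 93.0526 pm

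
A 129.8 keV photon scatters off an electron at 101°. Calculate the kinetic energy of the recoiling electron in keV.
30.1440 keV

By energy conservation: K_e = E_initial - E_final

First find the scattered photon energy:
Initial wavelength: λ = hc/E = 9.5519 pm
Compton shift: Δλ = λ_C(1 - cos(101°)) = 2.8893 pm
Final wavelength: λ' = 9.5519 + 2.8893 = 12.4412 pm
Final photon energy: E' = hc/λ' = 99.6560 keV

Electron kinetic energy:
K_e = E - E' = 129.8000 - 99.6560 = 30.1440 keV

(Intermediate values are shown rounded; full precision is carried through to the final answer.)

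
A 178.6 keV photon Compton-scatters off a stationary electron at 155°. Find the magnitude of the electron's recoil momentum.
1.4934e-22 kg·m/s

The electron is initially at rest, so by conservation of momentum:
p⃗_e = p⃗₀ − p⃗'  (incident photon momentum minus scattered photon momentum)

Photon momentum magnitudes (p = h/λ = E/c):
λ₀ = hc/E₀ = 6.9420 pm → p₀ = h/λ₀ = 9.5449e-23 kg·m/s
Δλ = λ_C(1 − cos 155°) = 4.6253 pm
λ' = 11.5673 pm → p' = h/λ' = 5.7283e-23 kg·m/s

The scattered photon makes angle θ = 155° with the incident direction, so by the law of cosines:
|p⃗_e|² = p₀² + p'² − 2p₀p'cos θ
|p⃗_e|² = (9.5449e-23)² + (5.7283e-23)² − 2·9.5449e-23·5.7283e-23·cos(155°)
|p⃗_e| = 1.4934e-22 kg·m/s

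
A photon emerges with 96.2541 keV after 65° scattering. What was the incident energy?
108.0000 keV

Convert final energy to wavelength (hc ≈ 1239.842 keV·pm):
λ' = hc/E' = 1239.842 / 96.2541 = 12.8809 pm

Calculate the Compton shift:
Δλ = λ_C(1 - cos(65°))
Δλ = 2.4263 × (1 - cos(65°))
Δλ = 1.4009 pm

Initial wavelength:
λ = λ' - Δλ = 12.8809 - 1.4009 = 11.4800 pm

Initial energy:
E = hc/λ = 1239.842 / 11.4800 = 108.0000 keV

(Intermediate values are shown rounded; full precision is carried through to the final answer.)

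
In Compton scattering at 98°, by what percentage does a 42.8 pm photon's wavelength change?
6.4579%

Calculate the Compton shift:
Δλ = λ_C(1 - cos(98°))
Δλ = 2.4263 × (1 - cos(98°))
Δλ = 2.4263 × 1.1392
Δλ = 2.7640 pm

Percentage change:
(Δλ/λ₀) × 100 = (2.7640/42.8) × 100
= 6.4579%

(Intermediate values are shown rounded; full precision is carried through to the final answer.)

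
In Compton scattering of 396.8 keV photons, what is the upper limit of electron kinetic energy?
241.3772 keV

Maximum energy transfer occurs at θ = 180° (backscattering).

Initial photon: E₀ = 396.8 keV → λ₀ = 3.1246 pm

Maximum Compton shift (at 180°):
Δλ_max = 2λ_C = 2 × 2.4263 = 4.8526 pm

Final wavelength:
λ' = 3.1246 + 4.8526 = 7.9772 pm

Minimum photon energy (maximum energy to electron):
E'_min = hc/λ' = 155.4228 keV

Maximum electron kinetic energy:
K_max = E₀ - E'_min = 396.8000 - 155.4228 = 241.3772 keV

(Intermediate values are shown rounded; full precision is carried through to the final answer.)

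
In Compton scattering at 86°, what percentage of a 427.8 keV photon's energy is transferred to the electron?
0.4378 (or 43.78%)

Calculate initial and final photon energies:

Initial: E₀ = 427.8 keV → λ₀ = 2.8982 pm
Compton shift: Δλ = 2.2571 pm
Final wavelength: λ' = 5.1552 pm
Final energy: E' = 240.5013 keV

Fractional energy loss:
(E₀ - E')/E₀ = (427.8000 - 240.5013)/427.8000
= 187.2987/427.8000
= 0.4378
= 43.78%

(Intermediate values are shown rounded; full precision is carried through to the final answer.)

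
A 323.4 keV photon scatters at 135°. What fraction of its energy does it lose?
0.5193 (or 51.93%)

Calculate initial and final photon energies:

Initial: E₀ = 323.4 keV → λ₀ = 3.8338 pm
Compton shift: Δλ = 4.1420 pm
Final wavelength: λ' = 7.9757 pm
Final energy: E' = 155.4516 keV

Fractional energy loss:
(E₀ - E')/E₀ = (323.4000 - 155.4516)/323.4000
= 167.9484/323.4000
= 0.5193
= 51.93%

(Intermediate values are shown rounded; full precision is carried through to the final answer.)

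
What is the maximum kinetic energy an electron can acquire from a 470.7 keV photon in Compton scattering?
305.0932 keV

Maximum energy transfer occurs at θ = 180° (backscattering).

Initial photon: E₀ = 470.7 keV → λ₀ = 2.6340 pm

Maximum Compton shift (at 180°):
Δλ_max = 2λ_C = 2 × 2.4263 = 4.8526 pm

Final wavelength:
λ' = 2.6340 + 4.8526 = 7.4867 pm

Minimum photon energy (maximum energy to electron):
E'_min = hc/λ' = 165.6068 keV

Maximum electron kinetic energy:
K_max = E₀ - E'_min = 470.7000 - 165.6068 = 305.0932 keV

(Intermediate values are shown rounded; full precision is carried through to the final answer.)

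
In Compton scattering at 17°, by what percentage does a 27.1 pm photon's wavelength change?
0.3912%

Calculate the Compton shift:
Δλ = λ_C(1 - cos(17°))
Δλ = 2.4263 × (1 - cos(17°))
Δλ = 2.4263 × 0.0437
Δλ = 0.1060 pm

Percentage change:
(Δλ/λ₀) × 100 = (0.1060/27.1) × 100
= 0.3912%

(Intermediate values are shown rounded; full precision is carried through to the final answer.)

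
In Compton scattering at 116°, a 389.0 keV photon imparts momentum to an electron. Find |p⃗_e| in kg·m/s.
2.6675e-22 kg·m/s

The electron is initially at rest, so by conservation of momentum:
p⃗_e = p⃗₀ − p⃗'  (incident photon momentum minus scattered photon momentum)

Photon momentum magnitudes (p = h/λ = E/c):
λ₀ = hc/E₀ = 3.1873 pm → p₀ = h/λ₀ = 2.0789e-22 kg·m/s
Δλ = λ_C(1 − cos 116°) = 3.4899 pm
λ' = 6.6772 pm → p' = h/λ' = 9.9234e-23 kg·m/s

The scattered photon makes angle θ = 116° with the incident direction, so by the law of cosines:
|p⃗_e|² = p₀² + p'² − 2p₀p'cos θ
|p⃗_e|² = (2.0789e-22)² + (9.9234e-23)² − 2·2.0789e-22·9.9234e-23·cos(116°)
|p⃗_e| = 2.6675e-22 kg·m/s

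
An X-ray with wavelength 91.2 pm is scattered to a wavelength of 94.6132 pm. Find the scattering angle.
114.00°

First find the wavelength shift:
Δλ = λ' - λ = 94.6132 - 91.2 = 3.4132 pm

Using Δλ = λ_C(1 - cos θ), with λ_C = h/(m_e·c) ≈ 2.42631024 pm:
cos θ = 1 - Δλ/λ_C
cos θ = 1 - 3.4132/2.42631024
cos θ = -0.406745

θ = arccos(-0.406745)
θ = 114.00°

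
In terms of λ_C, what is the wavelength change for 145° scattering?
1.8192 λ_C

The Compton shift formula is:
Δλ = λ_C(1 - cos θ)

Dividing both sides by λ_C:
Δλ/λ_C = 1 - cos θ

For θ = 145°:
Δλ/λ_C = 1 - cos(145°)
Δλ/λ_C = 1 - -0.8192
Δλ/λ_C = 1.8192

This means the shift is 1.8192 × λ_C = 4.4138 pm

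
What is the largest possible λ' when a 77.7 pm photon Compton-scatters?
82.5526 pm (at θ = 180°)

The Compton shift is Δλ = λ_C(1 − cos θ).

Since cos θ ranges from −1 to 1, the factor (1 − cos θ) ranges from 0 to 2; the maximum shift occurs at θ = 180° (backscattering):
Δλ_max = 2λ_C = 2 × 2.4263 pm = 4.8526 pm

Maximum scattered wavelength:
λ'_max = λ₀ + Δλ_max = 77.7 + 4.8526 = 82.5526 pm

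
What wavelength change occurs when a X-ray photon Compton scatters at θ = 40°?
0.5676 pm

Using the Compton scattering formula:
Δλ = λ_C(1 - cos θ)

where λ_C = h/(m_e·c) ≈ 2.4263 pm is the Compton wavelength of an electron.

For θ = 40°:
cos(40°) = 0.7660
1 - cos(40°) = 0.2340

Δλ = 2.4263 × 0.2340
Δλ = 0.5676 pm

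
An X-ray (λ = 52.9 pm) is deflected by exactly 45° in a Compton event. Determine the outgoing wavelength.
53.6106 pm

Using the Compton formula: λ' = λ + λ_C(1 − cos θ)

For θ = 45°, cos θ = √2/2 (exact) ≈ 0.7071, so:
1 − cos 45° = 1 − (√2/2) ≈ 0.2929

Δλ = λ_C × 0.2929 = 2.4263 × 0.2929 = 0.7106 pm

λ' = 52.9 + 0.7106 = 53.6106 pm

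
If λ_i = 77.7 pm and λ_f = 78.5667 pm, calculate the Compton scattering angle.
50.00°

First find the wavelength shift:
Δλ = λ' - λ = 78.5667 - 77.7 = 0.8667 pm

Using Δλ = λ_C(1 - cos θ), with λ_C = h/(m_e·c) ≈ 2.42631024 pm:
cos θ = 1 - Δλ/λ_C
cos θ = 1 - 0.8667/2.42631024
cos θ = 0.642791

θ = arccos(0.642791)
θ = 50.00°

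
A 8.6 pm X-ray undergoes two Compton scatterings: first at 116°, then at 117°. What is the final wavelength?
15.6178 pm

Apply Compton shift twice:

First scattering at θ₁ = 116°:
Δλ₁ = λ_C(1 - cos(116°))
Δλ₁ = 2.4263 × 1.4384
Δλ₁ = 3.4899 pm

After first scattering:
λ₁ = 8.6 + 3.4899 = 12.0899 pm

Second scattering at θ₂ = 117°:
Δλ₂ = λ_C(1 - cos(117°))
Δλ₂ = 2.4263 × 1.4540
Δλ₂ = 3.5278 pm

Final wavelength:
λ₂ = 12.0899 + 3.5278 = 15.6178 pm

Total shift: Δλ_total = 3.4899 + 3.5278 = 7.0178 pm

(Intermediate values are shown rounded; full precision is carried through to the final answer.)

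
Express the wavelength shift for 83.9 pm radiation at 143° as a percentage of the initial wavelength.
5.2015%

Calculate the Compton shift:
Δλ = λ_C(1 - cos(143°))
Δλ = 2.4263 × (1 - cos(143°))
Δλ = 2.4263 × 1.7986
Δλ = 4.3640 pm

Percentage change:
(Δλ/λ₀) × 100 = (4.3640/83.9) × 100
= 5.2015%

(Intermediate values are shown rounded; full precision is carried through to the final answer.)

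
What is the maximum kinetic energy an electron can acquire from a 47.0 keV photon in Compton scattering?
7.3025 keV

Maximum energy transfer occurs at θ = 180° (backscattering).

Initial photon: E₀ = 47.0 keV → λ₀ = 26.3796 pm

Maximum Compton shift (at 180°):
Δλ_max = 2λ_C = 2 × 2.4263 = 4.8526 pm

Final wavelength:
λ' = 26.3796 + 4.8526 = 31.2322 pm

Minimum photon energy (maximum energy to electron):
E'_min = hc/λ' = 39.6975 keV

Maximum electron kinetic energy:
K_max = E₀ - E'_min = 47.0000 - 39.6975 = 7.3025 keV

(Intermediate values are shown rounded; full precision is carried through to the final answer.)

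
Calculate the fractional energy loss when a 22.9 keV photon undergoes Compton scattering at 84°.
0.0386 (or 3.86%)

Calculate initial and final photon energies:

Initial: E₀ = 22.9 keV → λ₀ = 54.1416 pm
Compton shift: Δλ = 2.1727 pm
Final wavelength: λ' = 56.3143 pm
Final energy: E' = 22.0165 keV

Fractional energy loss:
(E₀ - E')/E₀ = (22.9000 - 22.0165)/22.9000
= 0.8835/22.9000
= 0.0386
= 3.86%

(Intermediate values are shown rounded; full precision is carried through to the final answer.)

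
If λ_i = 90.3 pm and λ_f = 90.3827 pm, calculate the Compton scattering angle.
15.00°

First find the wavelength shift:
Δλ = λ' - λ = 90.3827 - 90.3 = 0.0827 pm

Using Δλ = λ_C(1 - cos θ), with λ_C = h/(m_e·c) ≈ 2.42631024 pm:
cos θ = 1 - Δλ/λ_C
cos θ = 1 - 0.0827/2.42631024
cos θ = 0.965915

θ = arccos(0.965915)
θ = 15.00°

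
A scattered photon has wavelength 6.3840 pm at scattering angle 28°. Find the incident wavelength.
6.1000 pm

From λ' = λ + Δλ, we have λ = λ' - Δλ

First calculate the Compton shift:
Δλ = λ_C(1 - cos θ)
Δλ = 2.4263 × (1 - cos(28°))
Δλ = 2.4263 × 0.1171
Δλ = 0.2840 pm

Initial wavelength:
λ = λ' - Δλ
λ = 6.3840 - 0.2840
λ = 6.1000 pm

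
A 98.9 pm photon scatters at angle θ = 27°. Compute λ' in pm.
99.1645 pm

Using the Compton scattering formula:
λ' = λ + Δλ = λ + λ_C(1 - cos θ)

Given:
- Initial wavelength λ = 98.9 pm
- Scattering angle θ = 27°
- Compton wavelength λ_C ≈ 2.4263 pm

Calculate the shift:
Δλ = 2.4263 × (1 - cos(27°))
Δλ = 2.4263 × 0.1090
Δλ = 0.2645 pm

Final wavelength:
λ' = 98.9 + 0.2645 = 99.1645 pm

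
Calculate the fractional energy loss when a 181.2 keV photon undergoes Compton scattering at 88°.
0.2550 (or 25.50%)

Calculate initial and final photon energies:

Initial: E₀ = 181.2 keV → λ₀ = 6.8424 pm
Compton shift: Δλ = 2.3416 pm
Final wavelength: λ' = 9.1840 pm
Final energy: E' = 134.9998 keV

Fractional energy loss:
(E₀ - E')/E₀ = (181.2000 - 134.9998)/181.2000
= 46.2002/181.2000
= 0.2550
= 25.50%

(Intermediate values are shown rounded; full precision is carried through to the final answer.)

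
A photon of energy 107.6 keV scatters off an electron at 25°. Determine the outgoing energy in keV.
105.5183 keV

First convert energy to wavelength:
λ = hc/E, with hc ≈ 1239.842 keV·pm (i.e. 1239.842 eV·nm)

For E = 107.6 keV = 107600 eV:
λ = 1239.842 keV·pm / 107.6 keV
λ = 11.5227 pm

Calculate the Compton shift:
Δλ = λ_C(1 - cos(25°)) = 2.4263 × 0.0937
Δλ = 0.2273 pm

Final wavelength:
λ' = 11.5227 + 0.2273 = 11.7500 pm

Final energy:
E' = hc/λ' = 1239.842 / 11.7500 = 105.5183 keV

(Intermediate values are shown rounded; full precision is carried through to the final answer.)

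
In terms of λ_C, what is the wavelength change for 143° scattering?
1.7986 λ_C

The Compton shift formula is:
Δλ = λ_C(1 - cos θ)

Dividing both sides by λ_C:
Δλ/λ_C = 1 - cos θ

For θ = 143°:
Δλ/λ_C = 1 - cos(143°)
Δλ/λ_C = 1 - -0.7986
Δλ/λ_C = 1.7986

This means the shift is 1.7986 × λ_C = 4.3640 pm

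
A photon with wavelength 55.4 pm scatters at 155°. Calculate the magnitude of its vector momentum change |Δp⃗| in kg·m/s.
2.2455e-23 kg·m/s

Photon momentum magnitude is p = h/λ.

Initial momentum:
p₀ = h/λ = 6.6261e-34/5.5400e-11 = 1.1960e-23 kg·m/s

After scattering:
λ' = λ + Δλ = 55.4 + 4.6253 = 60.0253 pm
p' = h/λ' = 6.6261e-34/6.0025e-11 = 1.1039e-23 kg·m/s

Momentum is a vector; the scattered photon's direction makes angle θ = 155° with the incident direction. The magnitude of the vector change Δp⃗ = p⃗₀ − p⃗' is found from the law of cosines:
|Δp⃗|² = p₀² + p'² − 2p₀p'cos θ
|Δp⃗|² = (1.1960e-23)² + (1.1039e-23)² − 2·1.1960e-23·1.1039e-23·cos(155°)
|Δp⃗| = 2.2455e-23 kg·m/s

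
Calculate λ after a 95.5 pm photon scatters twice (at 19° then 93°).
98.1855 pm

Apply Compton shift twice:

First scattering at θ₁ = 19°:
Δλ₁ = λ_C(1 - cos(19°))
Δλ₁ = 2.4263 × 0.0545
Δλ₁ = 0.1322 pm

After first scattering:
λ₁ = 95.5 + 0.1322 = 95.6322 pm

Second scattering at θ₂ = 93°:
Δλ₂ = λ_C(1 - cos(93°))
Δλ₂ = 2.4263 × 1.0523
Δλ₂ = 2.5533 pm

Final wavelength:
λ₂ = 95.6322 + 2.5533 = 98.1855 pm

Total shift: Δλ_total = 0.1322 + 2.5533 = 2.6855 pm

(Intermediate values are shown rounded; full precision is carried through to the final answer.)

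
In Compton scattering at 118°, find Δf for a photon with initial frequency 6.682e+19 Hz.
2.959e+19 Hz (decrease)

Convert frequency to wavelength (c = 299792458 m/s):
λ₀ = c/f₀ = 299792458/6.682e+19 = 4.4865678e-12 m = 4.4866 pm

Calculate Compton shift:
Δλ = λ_C(1 - cos(118°)) = 3.5654 pm

Final wavelength:
λ' = λ₀ + Δλ = 4.4866 + 3.5654 = 8.0520 pm

Final frequency:
f' = c/λ' = 299792458/8.0519617e-12 = 3.7232226e+19 Hz

Frequency shift (decrease):
Δf = f₀ - f' = 6.682e+19 - 3.7232226e+19 = 2.959e+19 Hz

(Intermediate values are shown rounded; full precision is carried through to the final answer.)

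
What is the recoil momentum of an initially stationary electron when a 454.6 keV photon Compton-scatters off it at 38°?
1.5014e-22 kg·m/s

The electron is initially at rest, so by conservation of momentum:
p⃗_e = p⃗₀ − p⃗'  (incident photon momentum minus scattered photon momentum)

Photon momentum magnitudes (p = h/λ = E/c):
λ₀ = hc/E₀ = 2.7273 pm → p₀ = h/λ₀ = 2.4295e-22 kg·m/s
Δλ = λ_C(1 − cos 38°) = 0.5144 pm
λ' = 3.2417 pm → p' = h/λ' = 2.0440e-22 kg·m/s

The scattered photon makes angle θ = 38° with the incident direction, so by the law of cosines:
|p⃗_e|² = p₀² + p'² − 2p₀p'cos θ
|p⃗_e|² = (2.4295e-22)² + (2.0440e-22)² − 2·2.4295e-22·2.0440e-22·cos(38°)
|p⃗_e| = 1.5014e-22 kg·m/s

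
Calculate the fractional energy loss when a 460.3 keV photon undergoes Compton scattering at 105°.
0.5314 (or 53.14%)

Calculate initial and final photon energies:

Initial: E₀ = 460.3 keV → λ₀ = 2.6936 pm
Compton shift: Δλ = 3.0543 pm
Final wavelength: λ' = 5.7478 pm
Final energy: E' = 215.7058 keV

Fractional energy loss:
(E₀ - E')/E₀ = (460.3000 - 215.7058)/460.3000
= 244.5942/460.3000
= 0.5314
= 53.14%

(Intermediate values are shown rounded; full precision is carried through to the final answer.)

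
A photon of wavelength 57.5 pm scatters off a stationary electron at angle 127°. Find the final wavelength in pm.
61.3865 pm

Using the Compton scattering formula:
λ' = λ + Δλ = λ + λ_C(1 - cos θ)

Given:
- Initial wavelength λ = 57.5 pm
- Scattering angle θ = 127°
- Compton wavelength λ_C ≈ 2.4263 pm

Calculate the shift:
Δλ = 2.4263 × (1 - cos(127°))
Δλ = 2.4263 × 1.6018
Δλ = 3.8865 pm

Final wavelength:
λ' = 57.5 + 3.8865 = 61.3865 pm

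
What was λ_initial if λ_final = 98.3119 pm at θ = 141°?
94.0000 pm

From λ' = λ + Δλ, we have λ = λ' - Δλ

First calculate the Compton shift:
Δλ = λ_C(1 - cos θ)
Δλ = 2.4263 × (1 - cos(141°))
Δλ = 2.4263 × 1.7771
Δλ = 4.3119 pm

Initial wavelength:
λ = λ' - Δλ
λ = 98.3119 - 4.3119
λ = 94.0000 pm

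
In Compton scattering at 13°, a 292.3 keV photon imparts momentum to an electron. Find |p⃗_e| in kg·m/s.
3.5184e-23 kg·m/s

The electron is initially at rest, so by conservation of momentum:
p⃗_e = p⃗₀ − p⃗'  (incident photon momentum minus scattered photon momentum)

Photon momentum magnitudes (p = h/λ = E/c):
λ₀ = hc/E₀ = 4.2417 pm → p₀ = h/λ₀ = 1.5621e-22 kg·m/s
Δλ = λ_C(1 − cos 13°) = 0.0622 pm
λ' = 4.3039 pm → p' = h/λ' = 1.5396e-22 kg·m/s

The scattered photon makes angle θ = 13° with the incident direction, so by the law of cosines:
|p⃗_e|² = p₀² + p'² − 2p₀p'cos θ
|p⃗_e|² = (1.5621e-22)² + (1.5396e-22)² − 2·1.5621e-22·1.5396e-22·cos(13°)
|p⃗_e| = 3.5184e-23 kg·m/s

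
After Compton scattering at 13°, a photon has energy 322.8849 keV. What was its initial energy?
328.2000 keV

Convert final energy to wavelength (hc ≈ 1239.842 keV·pm):
λ' = hc/E' = 1239.842 / 322.8849 = 3.8399 pm

Calculate the Compton shift:
Δλ = λ_C(1 - cos(13°))
Δλ = 2.4263 × (1 - cos(13°))
Δλ = 0.0622 pm

Initial wavelength:
λ = λ' - Δλ = 3.8399 - 0.0622 = 3.7777 pm

Initial energy:
E = hc/λ = 1239.842 / 3.7777 = 328.2000 keV

(Intermediate values are shown rounded; full precision is carried through to the final answer.)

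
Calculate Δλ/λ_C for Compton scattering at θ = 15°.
0.0341 λ_C

The Compton shift formula is:
Δλ = λ_C(1 - cos θ)

Dividing both sides by λ_C:
Δλ/λ_C = 1 - cos θ

For θ = 15°:
Δλ/λ_C = 1 - cos(15°)
Δλ/λ_C = 1 - 0.9659
Δλ/λ_C = 0.0341

This means the shift is 0.0341 × λ_C = 0.0827 pm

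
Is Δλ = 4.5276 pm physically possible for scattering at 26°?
No, inconsistent

Calculate the expected shift for θ = 26°:

Δλ_expected = λ_C(1 - cos(26°))
Δλ_expected = 2.4263 × (1 - cos(26°))
Δλ_expected = 2.4263 × 0.1012
Δλ_expected = 0.2456 pm

Given shift: 4.5276 pm
Expected shift: 0.2456 pm
Difference: 4.2820 pm

The values do not match. The given shift corresponds to θ ≈ 150.0°, not 26°.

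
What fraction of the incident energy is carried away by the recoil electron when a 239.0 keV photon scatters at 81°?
0.2829 (or 28.29%)

Calculate initial and final photon energies:

Initial: E₀ = 239.0 keV → λ₀ = 5.1876 pm
Compton shift: Δλ = 2.0468 pm
Final wavelength: λ' = 7.2344 pm
Final energy: E' = 171.3820 keV

Fractional energy loss:
(E₀ - E')/E₀ = (239.0000 - 171.3820)/239.0000
= 67.6180/239.0000
= 0.2829
= 28.29%

(Intermediate values are shown rounded; full precision is carried through to the final answer.)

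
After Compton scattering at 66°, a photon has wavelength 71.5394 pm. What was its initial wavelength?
70.1000 pm

From λ' = λ + Δλ, we have λ = λ' - Δλ

First calculate the Compton shift:
Δλ = λ_C(1 - cos θ)
Δλ = 2.4263 × (1 - cos(66°))
Δλ = 2.4263 × 0.5933
Δλ = 1.4394 pm

Initial wavelength:
λ = λ' - Δλ
λ = 71.5394 - 1.4394
λ = 70.1000 pm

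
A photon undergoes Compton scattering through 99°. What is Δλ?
2.8059 pm

Using the Compton scattering formula:
Δλ = λ_C(1 - cos θ)

where λ_C = h/(m_e·c) ≈ 2.4263 pm is the Compton wavelength of an electron.

For θ = 99°:
cos(99°) = -0.1564
1 - cos(99°) = 1.1564

Δλ = 2.4263 × 1.1564
Δλ = 2.8059 pm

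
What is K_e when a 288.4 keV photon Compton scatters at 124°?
134.9945 keV

By energy conservation: K_e = E_initial - E_final

First find the scattered photon energy:
Initial wavelength: λ = hc/E = 4.2990 pm
Compton shift: Δλ = λ_C(1 - cos(124°)) = 3.7831 pm
Final wavelength: λ' = 4.2990 + 3.7831 = 8.0821 pm
Final photon energy: E' = hc/λ' = 153.4055 keV

Electron kinetic energy:
K_e = E - E' = 288.4000 - 153.4055 = 134.9945 keV

(Intermediate values are shown rounded; full precision is carried through to the final answer.)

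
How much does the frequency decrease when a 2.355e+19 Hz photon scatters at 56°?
1.825e+18 Hz (decrease)

Convert frequency to wavelength (c = 299792458 m/s):
λ₀ = c/f₀ = 299792458/2.355e+19 = 1.2730041e-11 m = 12.7300 pm

Calculate Compton shift:
Δλ = λ_C(1 - cos(56°)) = 1.0695 pm

Final wavelength:
λ' = λ₀ + Δλ = 12.7300 + 1.0695 = 13.7996 pm

Final frequency:
f' = c/λ' = 299792458/1.3799575e-11 = 2.1724760e+19 Hz

Frequency shift (decrease):
Δf = f₀ - f' = 2.355e+19 - 2.1724760e+19 = 1.825e+18 Hz

(Intermediate values are shown rounded; full precision is carried through to the final answer.)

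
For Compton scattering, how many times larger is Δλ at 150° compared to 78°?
150° produces the larger shift by a factor of 2.356

Calculate both shifts using Δλ = λ_C(1 - cos θ):

For θ₁ = 78°:
Δλ₁ = 2.4263 × (1 - cos(78°))
Δλ₁ = 2.4263 × 0.7921
Δλ₁ = 1.9219 pm

For θ₂ = 150°:
Δλ₂ = 2.4263 × (1 - cos(150°))
Δλ₂ = 2.4263 × 1.8660
Δλ₂ = 4.5276 pm

The 150° angle produces the larger shift.
Ratio: 4.5276/1.9219 = 2.356

(Intermediate values are shown rounded; full precision is carried through to the final answer.)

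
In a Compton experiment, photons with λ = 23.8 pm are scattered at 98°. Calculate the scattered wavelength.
26.5640 pm

Using the Compton scattering formula:
λ' = λ + Δλ = λ + λ_C(1 - cos θ)

Given:
- Initial wavelength λ = 23.8 pm
- Scattering angle θ = 98°
- Compton wavelength λ_C ≈ 2.4263 pm

Calculate the shift:
Δλ = 2.4263 × (1 - cos(98°))
Δλ = 2.4263 × 1.1392
Δλ = 2.7640 pm

Final wavelength:
λ' = 23.8 + 2.7640 = 26.5640 pm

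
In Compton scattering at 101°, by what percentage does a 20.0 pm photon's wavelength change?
14.4464%

Calculate the Compton shift:
Δλ = λ_C(1 - cos(101°))
Δλ = 2.4263 × (1 - cos(101°))
Δλ = 2.4263 × 1.1908
Δλ = 2.8893 pm

Percentage change:
(Δλ/λ₀) × 100 = (2.8893/20.0) × 100
= 14.4464%

(Intermediate values are shown rounded; full precision is carried through to the final answer.)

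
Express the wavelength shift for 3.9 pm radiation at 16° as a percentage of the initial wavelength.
2.4100%

Calculate the Compton shift:
Δλ = λ_C(1 - cos(16°))
Δλ = 2.4263 × (1 - cos(16°))
Δλ = 2.4263 × 0.0387
Δλ = 0.0940 pm

Percentage change:
(Δλ/λ₀) × 100 = (0.0940/3.9) × 100
= 2.4100%

(Intermediate values are shown rounded; full precision is carried through to the final answer.)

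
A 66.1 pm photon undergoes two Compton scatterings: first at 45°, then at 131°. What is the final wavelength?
70.8288 pm

Apply Compton shift twice:

First scattering at θ₁ = 45°:
Δλ₁ = λ_C(1 - cos(45°))
Δλ₁ = 2.4263 × 0.2929
Δλ₁ = 0.7106 pm

After first scattering:
λ₁ = 66.1 + 0.7106 = 66.8106 pm

Second scattering at θ₂ = 131°:
Δλ₂ = λ_C(1 - cos(131°))
Δλ₂ = 2.4263 × 1.6561
Δλ₂ = 4.0181 pm

Final wavelength:
λ₂ = 66.8106 + 4.0181 = 70.8288 pm

Total shift: Δλ_total = 0.7106 + 4.0181 = 4.7288 pm

(Intermediate values are shown rounded; full precision is carried through to the final answer.)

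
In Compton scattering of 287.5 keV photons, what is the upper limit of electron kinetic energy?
152.2216 keV

Maximum energy transfer occurs at θ = 180° (backscattering).

Initial photon: E₀ = 287.5 keV → λ₀ = 4.3125 pm

Maximum Compton shift (at 180°):
Δλ_max = 2λ_C = 2 × 2.4263 = 4.8526 pm

Final wavelength:
λ' = 4.3125 + 4.8526 = 9.1651 pm

Minimum photon energy (maximum energy to electron):
E'_min = hc/λ' = 135.2784 keV

Maximum electron kinetic energy:
K_max = E₀ - E'_min = 287.5000 - 135.2784 = 152.2216 keV

(Intermediate values are shown rounded; full precision is carried through to the final answer.)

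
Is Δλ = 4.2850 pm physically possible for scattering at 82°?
No, inconsistent

Calculate the expected shift for θ = 82°:

Δλ_expected = λ_C(1 - cos(82°))
Δλ_expected = 2.4263 × (1 - cos(82°))
Δλ_expected = 2.4263 × 0.8608
Δλ_expected = 2.0886 pm

Given shift: 4.2850 pm
Expected shift: 2.0886 pm
Difference: 2.1963 pm

The values do not match. The given shift corresponds to θ ≈ 140.0°, not 82°.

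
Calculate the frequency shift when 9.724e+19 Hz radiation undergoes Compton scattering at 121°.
5.289e+19 Hz (decrease)

Convert frequency to wavelength (c = 299792458 m/s):
λ₀ = c/f₀ = 299792458/9.724e+19 = 3.0830158e-12 m = 3.0830 pm

Calculate Compton shift:
Δλ = λ_C(1 - cos(121°)) = 3.6760 pm

Final wavelength:
λ' = λ₀ + Δλ = 3.0830 + 3.6760 = 6.7590 pm

Final frequency:
f' = c/λ' = 299792458/6.7589682e-12 = 4.4354767e+19 Hz

Frequency shift (decrease):
Δf = f₀ - f' = 9.724e+19 - 4.4354767e+19 = 5.289e+19 Hz

(Intermediate values are shown rounded; full precision is carried through to the final answer.)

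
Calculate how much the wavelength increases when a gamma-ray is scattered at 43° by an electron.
0.6518 pm

Using the Compton scattering formula:
Δλ = λ_C(1 - cos θ)

where λ_C = h/(m_e·c) ≈ 2.4263 pm is the Compton wavelength of an electron.

For θ = 43°:
cos(43°) = 0.7314
1 - cos(43°) = 0.2686

Δλ = 2.4263 × 0.2686
Δλ = 0.6518 pm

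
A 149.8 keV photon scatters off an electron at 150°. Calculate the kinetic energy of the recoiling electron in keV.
52.9692 keV

By energy conservation: K_e = E_initial - E_final

First find the scattered photon energy:
Initial wavelength: λ = hc/E = 8.2766 pm
Compton shift: Δλ = λ_C(1 - cos(150°)) = 4.5276 pm
Final wavelength: λ' = 8.2766 + 4.5276 = 12.8042 pm
Final photon energy: E' = hc/λ' = 96.8308 keV

Electron kinetic energy:
K_e = E - E' = 149.8000 - 96.8308 = 52.9692 keV

(Intermediate values are shown rounded; full precision is carried through to the final answer.)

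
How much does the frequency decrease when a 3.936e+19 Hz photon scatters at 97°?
1.036e+19 Hz (decrease)

Convert frequency to wavelength (c = 299792458 m/s):
λ₀ = c/f₀ = 299792458/3.936e+19 = 7.6166783e-12 m = 7.6167 pm

Calculate Compton shift:
Δλ = λ_C(1 - cos(97°)) = 2.7220 pm

Final wavelength:
λ' = λ₀ + Δλ = 7.6167 + 2.7220 = 10.3387 pm

Final frequency:
f' = c/λ' = 299792458/1.0338681e-11 = 2.8997166e+19 Hz

Frequency shift (decrease):
Δf = f₀ - f' = 3.936e+19 - 2.8997166e+19 = 1.036e+19 Hz

(Intermediate values are shown rounded; full precision is carried through to the final answer.)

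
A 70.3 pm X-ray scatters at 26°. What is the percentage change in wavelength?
0.3493%

Calculate the Compton shift:
Δλ = λ_C(1 - cos(26°))
Δλ = 2.4263 × (1 - cos(26°))
Δλ = 2.4263 × 0.1012
Δλ = 0.2456 pm

Percentage change:
(Δλ/λ₀) × 100 = (0.2456/70.3) × 100
= 0.3493%

(Intermediate values are shown rounded; full precision is carried through to the final answer.)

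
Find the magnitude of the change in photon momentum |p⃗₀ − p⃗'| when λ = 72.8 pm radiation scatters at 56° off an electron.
8.4850e-24 kg·m/s

Photon momentum magnitude is p = h/λ.

Initial momentum:
p₀ = h/λ = 6.6261e-34/7.2800e-11 = 9.1017e-24 kg·m/s

After scattering:
λ' = λ + Δλ = 72.8 + 1.0695 = 73.8695 pm
p' = h/λ' = 6.6261e-34/7.3870e-11 = 8.9700e-24 kg·m/s

Momentum is a vector; the scattered photon's direction makes angle θ = 56° with the incident direction. The magnitude of the vector change Δp⃗ = p⃗₀ − p⃗' is found from the law of cosines:
|Δp⃗|² = p₀² + p'² − 2p₀p'cos θ
|Δp⃗|² = (9.1017e-24)² + (8.9700e-24)² − 2·9.1017e-24·8.9700e-24·cos(56°)
|Δp⃗| = 8.4850e-24 kg·m/s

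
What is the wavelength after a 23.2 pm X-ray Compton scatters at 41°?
23.7952 pm

Using the Compton scattering formula:
λ' = λ + Δλ = λ + λ_C(1 - cos θ)

Given:
- Initial wavelength λ = 23.2 pm
- Scattering angle θ = 41°
- Compton wavelength λ_C ≈ 2.4263 pm

Calculate the shift:
Δλ = 2.4263 × (1 - cos(41°))
Δλ = 2.4263 × 0.2453
Δλ = 0.5952 pm

Final wavelength:
λ' = 23.2 + 0.5952 = 23.7952 pm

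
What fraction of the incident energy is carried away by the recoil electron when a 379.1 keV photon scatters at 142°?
0.5702 (or 57.02%)

Calculate initial and final photon energies:

Initial: E₀ = 379.1 keV → λ₀ = 3.2705 pm
Compton shift: Δλ = 4.3383 pm
Final wavelength: λ' = 7.6088 pm
Final energy: E' = 162.9494 keV

Fractional energy loss:
(E₀ - E')/E₀ = (379.1000 - 162.9494)/379.1000
= 216.1506/379.1000
= 0.5702
= 57.02%

(Intermediate values are shown rounded; full precision is carried through to the final answer.)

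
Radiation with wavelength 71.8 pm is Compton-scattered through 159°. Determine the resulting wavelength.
76.4915 pm

Using the Compton scattering formula:
λ' = λ + Δλ = λ + λ_C(1 - cos θ)

Given:
- Initial wavelength λ = 71.8 pm
- Scattering angle θ = 159°
- Compton wavelength λ_C ≈ 2.4263 pm

Calculate the shift:
Δλ = 2.4263 × (1 - cos(159°))
Δλ = 2.4263 × 1.9336
Δλ = 4.6915 pm

Final wavelength:
λ' = 71.8 + 4.6915 = 76.4915 pm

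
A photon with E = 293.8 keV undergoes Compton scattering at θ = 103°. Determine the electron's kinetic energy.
121.4113 keV

By energy conservation: K_e = E_initial - E_final

First find the scattered photon energy:
Initial wavelength: λ = hc/E = 4.2200 pm
Compton shift: Δλ = λ_C(1 - cos(103°)) = 2.9721 pm
Final wavelength: λ' = 4.2200 + 2.9721 = 7.1921 pm
Final photon energy: E' = hc/λ' = 172.3887 keV

Electron kinetic energy:
K_e = E - E' = 293.8000 - 172.3887 = 121.4113 keV

(Intermediate values are shown rounded; full precision is carried through to the final answer.)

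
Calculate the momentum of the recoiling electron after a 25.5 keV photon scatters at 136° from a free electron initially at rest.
2.4276e-23 kg·m/s

The electron is initially at rest, so by conservation of momentum:
p⃗_e = p⃗₀ − p⃗'  (incident photon momentum minus scattered photon momentum)

Photon momentum magnitudes (p = h/λ = E/c):
λ₀ = hc/E₀ = 48.6213 pm → p₀ = h/λ₀ = 1.3628e-23 kg·m/s
Δλ = λ_C(1 − cos 136°) = 4.1717 pm
λ' = 52.7929 pm → p' = h/λ' = 1.2551e-23 kg·m/s

The scattered photon makes angle θ = 136° with the incident direction, so by the law of cosines:
|p⃗_e|² = p₀² + p'² − 2p₀p'cos θ
|p⃗_e|² = (1.3628e-23)² + (1.2551e-23)² − 2·1.3628e-23·1.2551e-23·cos(136°)
|p⃗_e| = 2.4276e-23 kg·m/s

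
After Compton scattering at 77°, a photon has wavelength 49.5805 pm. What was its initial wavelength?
47.7000 pm

From λ' = λ + Δλ, we have λ = λ' - Δλ

First calculate the Compton shift:
Δλ = λ_C(1 - cos θ)
Δλ = 2.4263 × (1 - cos(77°))
Δλ = 2.4263 × 0.7750
Δλ = 1.8805 pm

Initial wavelength:
λ = λ' - Δλ
λ = 49.5805 - 1.8805
λ = 47.7000 pm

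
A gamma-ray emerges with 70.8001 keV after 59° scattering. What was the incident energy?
75.9000 keV

Convert final energy to wavelength (hc ≈ 1239.842 keV·pm):
λ' = hc/E' = 1239.842 / 70.8001 = 17.5119 pm

Calculate the Compton shift:
Δλ = λ_C(1 - cos(59°))
Δλ = 2.4263 × (1 - cos(59°))
Δλ = 1.1767 pm

Initial wavelength:
λ = λ' - Δλ = 17.5119 - 1.1767 = 16.3352 pm

Initial energy:
E = hc/λ = 1239.842 / 16.3352 = 75.9000 keV

(Intermediate values are shown rounded; full precision is carried through to the final answer.)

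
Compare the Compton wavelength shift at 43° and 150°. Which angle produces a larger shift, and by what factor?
150° produces the larger shift by a factor of 6.946

Calculate both shifts using Δλ = λ_C(1 - cos θ):

For θ₁ = 43°:
Δλ₁ = 2.4263 × (1 - cos(43°))
Δλ₁ = 2.4263 × 0.2686
Δλ₁ = 0.6518 pm

For θ₂ = 150°:
Δλ₂ = 2.4263 × (1 - cos(150°))
Δλ₂ = 2.4263 × 1.8660
Δλ₂ = 4.5276 pm

The 150° angle produces the larger shift.
Ratio: 4.5276/0.6518 = 6.946

(Intermediate values are shown rounded; full precision is carried through to the final answer.)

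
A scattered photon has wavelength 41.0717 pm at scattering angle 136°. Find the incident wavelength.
36.9000 pm

From λ' = λ + Δλ, we have λ = λ' - Δλ

First calculate the Compton shift:
Δλ = λ_C(1 - cos θ)
Δλ = 2.4263 × (1 - cos(136°))
Δλ = 2.4263 × 1.7193
Δλ = 4.1717 pm

Initial wavelength:
λ = λ' - Δλ
λ = 41.0717 - 4.1717
λ = 36.9000 pm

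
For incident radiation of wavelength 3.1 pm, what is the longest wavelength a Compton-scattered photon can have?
7.9526 pm (at θ = 180°)

The Compton shift is Δλ = λ_C(1 − cos θ).

Since cos θ ranges from −1 to 1, the factor (1 − cos θ) ranges from 0 to 2; the maximum shift occurs at θ = 180° (backscattering):
Δλ_max = 2λ_C = 2 × 2.4263 pm = 4.8526 pm

Maximum scattered wavelength:
λ'_max = λ₀ + Δλ_max = 3.1 + 4.8526 = 7.9526 pm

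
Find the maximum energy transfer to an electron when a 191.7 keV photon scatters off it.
82.1756 keV

Maximum energy transfer occurs at θ = 180° (backscattering).

Initial photon: E₀ = 191.7 keV → λ₀ = 6.4676 pm

Maximum Compton shift (at 180°):
Δλ_max = 2λ_C = 2 × 2.4263 = 4.8526 pm

Final wavelength:
λ' = 6.4676 + 4.8526 = 11.3202 pm

Minimum photon energy (maximum energy to electron):
E'_min = hc/λ' = 109.5244 keV

Maximum electron kinetic energy:
K_max = E₀ - E'_min = 191.7000 - 109.5244 = 82.1756 keV

(Intermediate values are shown rounded; full precision is carried through to the final answer.)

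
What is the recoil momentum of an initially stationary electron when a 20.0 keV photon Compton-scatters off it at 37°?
6.7570e-24 kg·m/s

The electron is initially at rest, so by conservation of momentum:
p⃗_e = p⃗₀ − p⃗'  (incident photon momentum minus scattered photon momentum)

Photon momentum magnitudes (p = h/λ = E/c):
λ₀ = hc/E₀ = 61.9921 pm → p₀ = h/λ₀ = 1.0689e-23 kg·m/s
Δλ = λ_C(1 − cos 37°) = 0.4886 pm
λ' = 62.4807 pm → p' = h/λ' = 1.0605e-23 kg·m/s

The scattered photon makes angle θ = 37° with the incident direction, so by the law of cosines:
|p⃗_e|² = p₀² + p'² − 2p₀p'cos θ
|p⃗_e|² = (1.0689e-23)² + (1.0605e-23)² − 2·1.0689e-23·1.0605e-23·cos(37°)
|p⃗_e| = 6.7570e-24 kg·m/s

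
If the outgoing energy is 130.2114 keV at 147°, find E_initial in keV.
245.0001 keV

Convert final energy to wavelength (hc ≈ 1239.842 keV·pm):
λ' = hc/E' = 1239.842 / 130.2114 = 9.5218 pm

Calculate the Compton shift:
Δλ = λ_C(1 - cos(147°))
Δλ = 2.4263 × (1 - cos(147°))
Δλ = 4.4612 pm

Initial wavelength:
λ = λ' - Δλ = 9.5218 - 4.4612 = 5.0606 pm

Initial energy:
E = hc/λ = 1239.842 / 5.0606 = 245.0001 keV

(Intermediate values are shown rounded; full precision is carried through to the final answer.)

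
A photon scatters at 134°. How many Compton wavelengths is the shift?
1.6947 λ_C

The Compton shift formula is:
Δλ = λ_C(1 - cos θ)

Dividing both sides by λ_C:
Δλ/λ_C = 1 - cos θ

For θ = 134°:
Δλ/λ_C = 1 - cos(134°)
Δλ/λ_C = 1 - -0.6947
Δλ/λ_C = 1.6947

This means the shift is 1.6947 × λ_C = 4.1118 pm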